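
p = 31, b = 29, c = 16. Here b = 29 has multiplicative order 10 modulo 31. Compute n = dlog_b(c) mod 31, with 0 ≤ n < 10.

Successive powers of 29 modulo 31:
  29^0=1  29^1=29  29^2=4  29^3=23  29^4=16
So 29^4 ≡ 16 (mod 31), giving n = 4.

4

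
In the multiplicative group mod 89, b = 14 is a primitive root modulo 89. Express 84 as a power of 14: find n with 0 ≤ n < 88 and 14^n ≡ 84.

Baby-step giant-step with m = ceil(sqrt(88)) = 10.
Baby table (14^j mod 89 for j=0..9):
  0:1  1:14  2:18  3:74  4:57  5:86  6:47  7:35
  8:45  9:7
Giant step factor: 14^(-10) ≡ 10 (mod 89).
Scan 84·10^i mod 89 for i = 0, 1, …:
  i=0: 84   i=1: 39   i=2: 34   i=3: 73
  i=4: 18
Match at i=4, j=2: n = 4·10 + 2 = 42.

42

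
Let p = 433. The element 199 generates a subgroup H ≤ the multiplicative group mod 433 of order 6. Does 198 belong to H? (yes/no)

yes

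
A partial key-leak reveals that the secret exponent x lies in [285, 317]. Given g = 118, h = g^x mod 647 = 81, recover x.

300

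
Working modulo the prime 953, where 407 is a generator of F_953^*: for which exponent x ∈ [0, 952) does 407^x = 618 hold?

681

Baby-step giant-step with m = ceil(sqrt(952)) = 31.
Baby table (407^j mod 953 for j=0..30):
  0:1  1:407  2:780  3:111  4:386  5:810  6:885  7:914
  8:328  9:76  10:436  11:194  12:812  13:746  14:568  15:550
  16:848  17:150  18:58  19:734  20:449  21:720  22:469  23:283
  24:821  25:597  26:917  27:596  28:510  29:769  30:399
Giant step factor: 407^(-31) ≡ 530 (mod 953).
Scan 618·530^i mod 953 for i = 0, 1, …:
  i=0: 618   i=1: 661   i=2: 579   i=3: 4
  i=4: 214   i=5: 13   i=6: 219   i=7: 757
  i=8: 950   i=9: 316     …   i=20: 337
  i=21: 399
Match at i=21, j=30: x = 21·31 + 30 = 681.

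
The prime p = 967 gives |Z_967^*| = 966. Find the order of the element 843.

The order of 843 must divide p − 1 = 966 = 2 · 3 · 7 · 23.
Divisors: 1, 2, 3, 6, 7, 14, 21, 23, 42, 46, 69, 138, 161, 322, 483, 966.
Check each in increasing order: 843^1 ≡ 843;  843^2 ≡ 871;  843^3 ≡ 300;  843^6 ≡ 69;  843^7 ≡ 147;  843^14 ≡ 335;  843^21 ≡ 895;  843^23 ≡ 143;  843^42 ≡ 349;  843^46 ≡ 142;  843^69 ≡ 966;  843^138 ≡ 1.
Smallest exponent giving 1 is 138.

138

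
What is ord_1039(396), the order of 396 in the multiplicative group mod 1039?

1038

The order of 396 must divide p − 1 = 1038 = 2 · 3 · 173.
Divisors: 1, 2, 3, 6, 173, 346, 519, 1038.
Check each in increasing order: 396^1 ≡ 396;  396^2 ≡ 966;  396^3 ≡ 184;  396^6 ≡ 608;  396^173 ≡ 899;  396^346 ≡ 898;  396^519 ≡ 1038;  396^1038 ≡ 1.
Smallest exponent giving 1 is 1038.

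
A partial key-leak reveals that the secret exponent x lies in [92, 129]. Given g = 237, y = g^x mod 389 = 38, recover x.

113

Compute 237^92 mod 389 = 122, then multiply by 237 repeatedly:
  237^92=122  237^93=128  237^94=383  237^95=134  237^96=249
  237^97=274  237^98=364  237^99=299  237^100=65  237^101=234
  237^102=220  237^103=14  237^104=206  237^105=197  237^106=9
  237^107=188  237^108=210  237^109=367  237^110=232  237^111=135
  237^112=97  237^113=38
Found 38 at exponent 113.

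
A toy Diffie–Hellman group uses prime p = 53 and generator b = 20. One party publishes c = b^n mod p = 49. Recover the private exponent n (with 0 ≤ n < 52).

8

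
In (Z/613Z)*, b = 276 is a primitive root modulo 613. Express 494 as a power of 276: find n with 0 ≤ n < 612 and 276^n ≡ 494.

Baby-step giant-step with m = ceil(sqrt(612)) = 25.
Baby table (276^j mod 613 for j=0..24):
  0:1  1:276  2:164  3:515  4:537  5:479  6:409  7:92
  8:259  9:376  10:179  11:364  12:545  13:235  14:495  15:534
  16:264  17:530  18:386  19:487  20:165  21:178  22:88  23:381
  24:333
Giant step factor: 276^(-25) ≡ 540 (mod 613).
Scan 494·540^i mod 613 for i = 0, 1, …:
  i=0: 494   i=1: 105   i=2: 304   i=3: 489
  i=4: 470   i=5: 18   i=6: 525   i=7: 294
  i=8: 606   i=9: 511     …   i=18: 438
  i=19: 515
Match at i=19, j=3: n = 19·25 + 3 = 478.

478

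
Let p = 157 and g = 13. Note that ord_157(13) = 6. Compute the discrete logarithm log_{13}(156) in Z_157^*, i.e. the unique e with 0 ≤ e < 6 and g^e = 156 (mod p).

3

Successive powers of 13 modulo 157:
  13^0=1  13^1=13  13^2=12  13^3=156
So 13^3 ≡ 156 (mod 157), giving e = 3.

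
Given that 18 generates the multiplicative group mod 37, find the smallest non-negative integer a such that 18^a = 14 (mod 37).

21

Successive powers of 18 modulo 37:
  18^0=1  18^1=18  18^2=28  18^3=23  18^4=7  18^5=15
  18^6=11  18^7=13  18^8=12  18^9=31  18^10=3  18^11=17
  18^12=10  18^13=32  18^14=21  18^15=8  18^16=33  18^17=2
  18^18=36  18^19=19  18^20=9  18^21=14
So 18^21 ≡ 14 (mod 37), giving a = 21.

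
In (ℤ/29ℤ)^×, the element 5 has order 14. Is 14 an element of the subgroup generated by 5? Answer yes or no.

no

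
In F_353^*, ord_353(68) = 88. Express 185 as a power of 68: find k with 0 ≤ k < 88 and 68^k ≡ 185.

40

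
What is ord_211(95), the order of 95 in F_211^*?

105

The order of 95 must divide p − 1 = 210 = 2 · 3 · 5 · 7.
Divisors: 1, 2, 3, 5, 6, 7, 10, 14, 15, 21, 30, 35, 42, 70, 105, 210.
Check each in increasing order: 95^1 ≡ 95;  95^2 ≡ 163;  95^3 ≡ 82;  95^5 ≡ 73;  95^6 ≡ 183;  95^7 ≡ 83;  95^10 ≡ 54;  95^14 ≡ 137;  95^15 ≡ 144;  95^21 ≡ 188;  95^30 ≡ 58;  95^35 ≡ 14;  95^42 ≡ 107;  95^70 ≡ 196;  95^105 ≡ 1.
Smallest exponent giving 1 is 105.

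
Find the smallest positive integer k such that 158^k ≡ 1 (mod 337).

The order of 158 must divide p − 1 = 336 = 2^4 · 3 · 7.
Divisors: 1, 2, 3, 4, 6, 7, 8, 12, 14, 16, 21, 24, 28, 42, 48, 56, 84, 112, 168, 336.
Check each in increasing order: 158^1 ≡ 158;  158^2 ≡ 26;  158^3 ≡ 64;  158^4 ≡ 2;  158^6 ≡ 52;  158^7 ≡ 128;  158^8 ≡ 4;  158^12 ≡ 8;  158^14 ≡ 208;  158^16 ≡ 16;  158^21 ≡ 1.
Smallest exponent giving 1 is 21.

21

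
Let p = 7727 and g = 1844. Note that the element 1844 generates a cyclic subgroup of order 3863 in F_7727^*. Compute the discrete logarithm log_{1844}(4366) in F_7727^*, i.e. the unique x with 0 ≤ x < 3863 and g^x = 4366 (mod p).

2247

Baby-step giant-step with m = ceil(sqrt(3863)) = 63.
Baby table (1844^j mod 7727 for j=0..62):
  0:1  1:1844  2:456  3:6348  4:7034  5:4790  6:799  7:5226
  8:1175  9:3140  10:2637  11:2345  12:4787  13:2994  14:3858  15:5312
  16:5219  17:3721  18:7675  19:4563  20:7196  21:2165  22:5128  23:5911
  24:4814  25:6420  26:716  27:6714  28:1962  29:1692  30:6067  31:6579
  32:286  33:1948  34:6784  35:7410  36:2704  37:2261  38:4431  39:3325
  40:3789  41:1708  42:4663  43:6148  44:1403  45:6314  46:6154  47:4740
  48:1323  49:5607  50:582  51:6882  52:2674  53:1030  54:6205  55:6060
  56:1398  57:4821  58:3874  59:3908  60:4788  61:4838  62:4314
Giant step factor: 1844^(-63) ≡ 3391 (mod 7727).
Scan 4366·3391^i mod 7727 for i = 0, 1, …:
  i=0: 4366   i=1: 174   i=2: 2782   i=3: 6822
  i=4: 6491   i=5: 4485   i=6: 1899   i=7: 2918
  i=8: 4378   i=9: 2231     …   i=34: 3408
  i=35: 4663
Match at i=35, j=42: x = 35·63 + 42 = 2247.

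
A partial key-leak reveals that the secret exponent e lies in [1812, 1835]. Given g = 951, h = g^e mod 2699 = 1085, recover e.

1824

Compute 951^1812 mod 2699 = 56, then multiply by 951 repeatedly:
  951^1812=56  951^1813=1975  951^1814=2420  951^1815=1872  951^1816=1631
  951^1817=1855  951^1818=1658  951^1819=542  951^1820=2632  951^1821=1059
  951^1822=382  951^1823=1616  951^1824=1085
Found 1085 at exponent 1824.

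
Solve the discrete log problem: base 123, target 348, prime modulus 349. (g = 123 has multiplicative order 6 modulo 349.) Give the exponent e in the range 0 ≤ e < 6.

3

Successive powers of 123 modulo 349:
  123^0=1  123^1=123  123^2=122  123^3=348
So 123^3 ≡ 348 (mod 349), giving e = 3.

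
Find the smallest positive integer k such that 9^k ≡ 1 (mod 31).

The order of 9 must divide p − 1 = 30 = 2 · 3 · 5.
Divisors: 1, 2, 3, 5, 6, 10, 15, 30.
Check each in increasing order: 9^1 ≡ 9;  9^2 ≡ 19;  9^3 ≡ 16;  9^5 ≡ 25;  9^6 ≡ 8;  9^10 ≡ 5;  9^15 ≡ 1.
Smallest exponent giving 1 is 15.

15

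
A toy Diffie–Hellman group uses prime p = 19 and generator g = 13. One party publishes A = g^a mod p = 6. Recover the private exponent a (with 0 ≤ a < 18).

10

Successive powers of 13 modulo 19:
  13^0=1  13^1=13  13^2=17  13^3=12  13^4=4  13^5=14
  13^6=11  13^7=10  13^8=16  13^9=18  13^10=6
So 13^10 ≡ 6 (mod 19), giving a = 10.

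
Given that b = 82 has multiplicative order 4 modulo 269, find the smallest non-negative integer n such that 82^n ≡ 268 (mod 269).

Successive powers of 82 modulo 269:
  82^0=1  82^1=82  82^2=268
So 82^2 ≡ 268 (mod 269), giving n = 2.

2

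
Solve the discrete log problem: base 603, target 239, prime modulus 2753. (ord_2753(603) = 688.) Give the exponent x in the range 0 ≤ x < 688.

Baby-step giant-step with m = ceil(sqrt(688)) = 27.
Baby table (603^j mod 2753 for j=0..26):
  0:1  1:603  2:213  3:1801  4:1321  5:946  6:567  7:529
  8:2392  9:2557  10:191  11:2300  12:2141  13:2619  14:1788  15:1741
  16:930  17:1931  18:2627  19:1106  20:692  21:1573  22:1487  23:1936
  24:136  25:2171  26:1438
Giant step factor: 603^(-27) ≡ 2719 (mod 2753).
Scan 239·2719^i mod 2753 for i = 0, 1, …:
  i=0: 239   i=1: 133   i=2: 984   i=3: 2333
  i=4: 515   i=5: 1761   i=6: 692
Match at i=6, j=20: x = 6·27 + 20 = 182.

182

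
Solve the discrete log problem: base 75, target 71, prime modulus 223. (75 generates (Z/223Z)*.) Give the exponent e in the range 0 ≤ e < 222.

17

Successive powers of 75 modulo 223:
  75^0=1  75^1=75  75^2=50  75^3=182  75^4=47  75^5=180
  75^6=120  75^7=80  75^8=202  75^9=209  75^10=65  75^11=192
  75^12=128  75^13=11  75^14=156  75^15=104  75^16=218  75^17=71
So 75^17 ≡ 71 (mod 223), giving e = 17.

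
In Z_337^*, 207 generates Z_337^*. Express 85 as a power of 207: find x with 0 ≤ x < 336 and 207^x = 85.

Baby-step giant-step with m = ceil(sqrt(336)) = 19.
Baby table (207^j mod 337 for j=0..18):
  0:1  1:207  2:50  3:240  4:141  5:205  6:310  7:140
  8:335  9:260  10:237  11:194  12:55  13:264  14:54  15:57
  16:4  17:154  18:200
Giant step factor: 207^(-19) ≡ 185 (mod 337).
Scan 85·185^i mod 337 for i = 0, 1, …:
  i=0: 85   i=1: 223   i=2: 141
Match at i=2, j=4: x = 2·19 + 4 = 42.

42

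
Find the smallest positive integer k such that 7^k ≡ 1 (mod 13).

The order of 7 must divide p − 1 = 12 = 2^2 · 3.
Divisors: 1, 2, 3, 4, 6, 12.
Check each in increasing order: 7^1 ≡ 7;  7^2 ≡ 10;  7^3 ≡ 5;  7^4 ≡ 9;  7^6 ≡ 12;  7^12 ≡ 1.
Smallest exponent giving 1 is 12.

12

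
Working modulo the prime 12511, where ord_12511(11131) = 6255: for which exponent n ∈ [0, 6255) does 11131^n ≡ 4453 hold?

Baby-step giant-step with m = ceil(sqrt(6255)) = 80.
Baby table (11131^j mod 12511 for j=0..79):
  0:1  1:11131  2:2728  3:1171  4:10450  5:4183  6:7542  7:1192
  8:6492  9:11427  10:7111  11:7955  12:6758  13:7166  14:7121  15:6666
  16:9016  17:6365  18:11533  19:10963  20:9370  21:5774  22:1387  23:123
  24:5414  25:10258  26:6412  27:9228  28:1558  29:1852  30:8995  31:10323
  32:4289  33:11394  34:2607  35:5508  36:5648  37:113  38:6703  39:8000
  40:7213  41:4816  42:9772  43:1498  44:9586  45:7958  46:2618  47:2839
  48:10634  49:483  50:9054  51:3969  52:2598  53:5417  54:6118  55:2085
  56:230  57:7886  58:1890  59:6599  60:1388  61:11254  62:8142  63:11429
  64:4351  65:900  66:9100  67:3044  68:2976  69:9239  70:11400  71:6838
  72:9365  73:163  74:258  75:6779  76:3208  77:1854  78:6235  79:3268
Giant step factor: 11131^(-80) ≡ 11045 (mod 12511).
Scan 4453·11045^i mod 12511 for i = 0, 1, …:
  i=0: 4453   i=1: 2644   i=2: 2306   i=3: 9885
  i=4: 8839   i=5: 3422   i=6: 259   i=7: 8147
  i=8: 4503   i=9: 4410     …   i=68: 9523
  i=69: 1558
Match at i=69, j=28: n = 69·80 + 28 = 5548.

5548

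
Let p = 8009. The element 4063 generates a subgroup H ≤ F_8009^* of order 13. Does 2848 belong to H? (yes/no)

⟨4063⟩ has order 13; its elements mod 8009 are {1, 753, 1420, 2848, 2980, 4063, 5509, 5921, 5996, 6141, 6379, 6428, 7624}.
2848 is in this set.

yes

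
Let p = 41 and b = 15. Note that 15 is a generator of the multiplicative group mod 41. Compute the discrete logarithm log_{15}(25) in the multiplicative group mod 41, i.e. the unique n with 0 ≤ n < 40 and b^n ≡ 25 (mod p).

Successive powers of 15 modulo 41:
  15^0=1  15^1=15  15^2=20  15^3=13  15^4=31  15^5=14
  15^6=5  15^7=34  15^8=18  15^9=24  15^10=32  15^11=29
  15^12=25
So 15^12 ≡ 25 (mod 41), giving n = 12.

12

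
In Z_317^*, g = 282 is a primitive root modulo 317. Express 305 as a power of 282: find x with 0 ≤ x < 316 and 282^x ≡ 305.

99

Baby-step giant-step with m = ceil(sqrt(316)) = 18.
Baby table (282^j mod 317 for j=0..17):
  0:1  1:282  2:274  3:237  4:264  5:270  6:60  7:119
  8:273  9:272  10:307  11:33  12:113  13:166  14:213  15:153
  16:34  17:78
Giant step factor: 282^(-18) ≡ 250 (mod 317).
Scan 305·250^i mod 317 for i = 0, 1, …:
  i=0: 305   i=1: 170   i=2: 22   i=3: 111
  i=4: 171   i=5: 272
Match at i=5, j=9: x = 5·18 + 9 = 99.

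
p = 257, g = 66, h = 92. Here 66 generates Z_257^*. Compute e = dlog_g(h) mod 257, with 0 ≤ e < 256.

12

Baby-step giant-step with m = ceil(sqrt(256)) = 16.
Baby table (66^j mod 257 for j=0..15):
  0:1  1:66  2:244  3:170  4:169  5:103  6:116  7:203
  8:34  9:188  10:72  11:126  12:92  13:161  14:89  15:220
Giant step factor: 66^(-16) ≡ 255 (mod 257).
Scan 92·255^i mod 257 for i = 0, 1, …:
  i=0: 92
Match at i=0, j=12: e = 0·16 + 12 = 12.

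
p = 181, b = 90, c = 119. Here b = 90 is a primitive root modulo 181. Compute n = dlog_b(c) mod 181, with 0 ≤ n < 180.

170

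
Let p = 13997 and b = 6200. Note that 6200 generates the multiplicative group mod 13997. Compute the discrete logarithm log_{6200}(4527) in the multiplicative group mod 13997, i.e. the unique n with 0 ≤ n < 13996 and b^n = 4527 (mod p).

Baby-step giant-step with m = ceil(sqrt(13996)) = 119.
Baby table (6200^j mod 13997 for j=0..118):
  0:1  1:6200  2:4238  3:3231  4:2493  5:3912  6:11596  7:6608
  8:381  9:10704  10:5023  11:13272  12:12034  13:6790  14:9021  15:12185
  16:5191  17:5097  18:10171  19:3715  20:7935  21:11542  22:7736  23:9478
  24:4194  25:10371  26:11979  27:1718  28:13880  29:2444  30:8046  31:13889
  32:2256  33:4197  34:977  35:10696  36:11411  37:7362  38:183  39:843
  40:5719  41:3399  42:8315  43:2049  44:8521  45:5522  46:13735  47:13249
  48:9404  49:7295  50:4693  51:10834  52:13194  53:4332  54:12154  55:8949
  56:13689  57:7989  58:10414  59:12636  60:1991  61:12843  62:11664  63:8298
  64:8625  65:6460  66:6583  67:13345  68:2733  69:8230  70:6935  71:12213
  72:10827  73:11785  74:2660  75:3534  76:5495  77:302  78:10799  79:6149
  80:9969  81:11045  82:5676  83:2742  84:8042  85:3086  86:13298  87:5270
  88:5002  89:9045  90:7018  91:8924  92:12656  93:18  94:13621  95:6299
  96:2170  97:2883  98:431  99:12770  100:6968  101:6858  102:10711  103:6432
  104:947  105:6657  106:10244  107:8411  108:9375  109:9456  110:7764  111:1117
  112:10882  113:2860  114:11798  115:13275  116:2640  117:5507  118:4717
Giant step factor: 6200^(-119) ≡ 862 (mod 13997).
Scan 4527·862^i mod 13997 for i = 0, 1, …:
  i=0: 4527   i=1: 11108   i=2: 1148   i=3: 9786
  i=4: 9338   i=5: 1081   i=6: 8020   i=7: 12719
  i=8: 4127   i=9: 2236     …   i=45: 11891
  i=46: 4238
Match at i=46, j=2: n = 46·119 + 2 = 5476.

5476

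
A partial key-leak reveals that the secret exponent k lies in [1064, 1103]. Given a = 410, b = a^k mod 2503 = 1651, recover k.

1099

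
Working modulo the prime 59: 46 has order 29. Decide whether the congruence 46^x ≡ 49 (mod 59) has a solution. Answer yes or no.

49 ∈ ⟨46⟩ iff 49^29 ≡ 1 (mod 59), since |⟨46⟩| = 29.
49^29 mod 59 = 1.
Since 1 = 1, 49 lies in the subgroup.

yes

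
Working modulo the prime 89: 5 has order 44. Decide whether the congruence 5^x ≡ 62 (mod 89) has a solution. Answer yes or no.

62 ∈ ⟨5⟩ iff 62^44 ≡ 1 (mod 89), since |⟨5⟩| = 44.
62^44 mod 89 = 88.
Since 88 ≠ 1, 62 does not lie in the subgroup.

no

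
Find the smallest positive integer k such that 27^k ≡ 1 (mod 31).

The order of 27 must divide p − 1 = 30 = 2 · 3 · 5.
Divisors: 1, 2, 3, 5, 6, 10, 15, 30.
Check each in increasing order: 27^1 ≡ 27;  27^2 ≡ 16;  27^3 ≡ 29;  27^5 ≡ 30;  27^6 ≡ 4;  27^10 ≡ 1.
Smallest exponent giving 1 is 10.

10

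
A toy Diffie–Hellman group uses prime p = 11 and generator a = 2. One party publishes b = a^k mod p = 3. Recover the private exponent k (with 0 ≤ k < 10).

Successive powers of 2 modulo 11:
  2^0=1  2^1=2  2^2=4  2^3=8  2^4=5  2^5=10
  2^6=9  2^7=7  2^8=3
So 2^8 ≡ 3 (mod 11), giving k = 8.

8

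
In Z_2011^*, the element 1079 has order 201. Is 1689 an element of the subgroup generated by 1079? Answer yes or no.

no

1689 ∈ ⟨1079⟩ iff 1689^201 ≡ 1 (mod 2011), since |⟨1079⟩| = 201.
1689^201 mod 2011 = 53.
Since 53 ≠ 1, 1689 does not lie in the subgroup.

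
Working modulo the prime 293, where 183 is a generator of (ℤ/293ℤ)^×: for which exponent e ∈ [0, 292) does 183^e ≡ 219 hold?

Baby-step giant-step with m = ceil(sqrt(292)) = 18.
Baby table (183^j mod 293 for j=0..17):
  0:1  1:183  2:87  3:99  4:244  5:116  6:132  7:130
  8:57  9:176  10:271  11:76  12:137  13:166  14:199  15:85
  16:26  17:70
Giant step factor: 183^(-18) ≡ 25 (mod 293).
Scan 219·25^i mod 293 for i = 0, 1, …:
  i=0: 219   i=1: 201   i=2: 44   i=3: 221
  i=4: 251   i=5: 122   i=6: 120   i=7: 70
Match at i=7, j=17: e = 7·18 + 17 = 143.

143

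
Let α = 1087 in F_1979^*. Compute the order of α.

1978

The order of 1087 must divide p − 1 = 1978 = 2 · 23 · 43.
Divisors: 1, 2, 23, 43, 46, 86, 989, 1978.
Check each in increasing order: 1087^1 ≡ 1087;  1087^2 ≡ 106;  1087^23 ≡ 1265;  1087^43 ≡ 421;  1087^46 ≡ 1193;  1087^86 ≡ 1110;  1087^989 ≡ 1978;  1087^1978 ≡ 1.
Smallest exponent giving 1 is 1978.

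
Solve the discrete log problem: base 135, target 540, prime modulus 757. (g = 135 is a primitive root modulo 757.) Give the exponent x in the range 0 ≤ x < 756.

Baby-step giant-step with m = ceil(sqrt(756)) = 28.
Baby table (135^j mod 757 for j=0..27):
  0:1  1:135  2:57  3:125  4:221  5:312  6:485  7:373
  8:393  9:65  10:448  11:677  12:555  13:739  14:598  15:488
  16:21  17:564  18:440  19:354  20:99  21:496  22:344  23:263
  24:683  25:608  26:324  27:591
Giant step factor: 135^(-28) ≡ 270 (mod 757).
Scan 540·270^i mod 757 for i = 0, 1, …:
  i=0: 540   i=1: 456   i=2: 486   i=3: 259
  i=4: 286   i=5: 6   i=6: 106   i=7: 611
  i=8: 701   i=9: 20     …   i=23: 162
  i=24: 591
Match at i=24, j=27: x = 24·28 + 27 = 699.

699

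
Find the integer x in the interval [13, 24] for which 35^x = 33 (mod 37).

20

Compute 35^13 mod 37 = 22, then multiply by 35 repeatedly:
  35^13=22  35^14=30  35^15=14  35^16=9  35^17=19
  35^18=36  35^19=2  35^20=33
Found 33 at exponent 20.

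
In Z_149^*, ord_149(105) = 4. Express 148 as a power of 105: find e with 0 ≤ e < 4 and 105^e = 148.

2

Successive powers of 105 modulo 149:
  105^0=1  105^1=105  105^2=148
So 105^2 ≡ 148 (mod 149), giving e = 2.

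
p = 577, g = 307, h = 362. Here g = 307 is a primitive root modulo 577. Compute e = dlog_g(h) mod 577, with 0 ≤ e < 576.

522

Baby-step giant-step with m = ceil(sqrt(576)) = 24.
Baby table (307^j mod 577 for j=0..23):
  0:1  1:307  2:198  3:201  4:545  5:562  6:11  7:492
  8:447  9:480  10:225  11:412  12:121  13:219  14:301  15:87
  16:167  17:493  18:177  19:101  20:426  21:380  22:106  23:230
Giant step factor: 307^(-24) ≡ 382 (mod 577).
Scan 362·382^i mod 577 for i = 0, 1, …:
  i=0: 362   i=1: 381   i=2: 138   i=3: 209
  i=4: 212   i=5: 204   i=6: 33   i=7: 489
  i=8: 427   i=9: 400     …   i=20: 150
  i=21: 177
Match at i=21, j=18: e = 21·24 + 18 = 522.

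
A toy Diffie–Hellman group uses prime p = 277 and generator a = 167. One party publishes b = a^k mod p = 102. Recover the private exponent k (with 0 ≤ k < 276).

42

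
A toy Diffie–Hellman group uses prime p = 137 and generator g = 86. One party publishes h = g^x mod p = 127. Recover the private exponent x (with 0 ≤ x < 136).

51

Baby-step giant-step with m = ceil(sqrt(136)) = 12.
Baby table (86^j mod 137 for j=0..11):
  0:1  1:86  2:135  3:102  4:4  5:70  6:129  7:134
  8:16  9:6  10:105  11:125
Giant step factor: 86^(-12) ≡ 15 (mod 137).
Scan 127·15^i mod 137 for i = 0, 1, …:
  i=0: 127   i=1: 124   i=2: 79   i=3: 89
  i=4: 102
Match at i=4, j=3: x = 4·12 + 3 = 51.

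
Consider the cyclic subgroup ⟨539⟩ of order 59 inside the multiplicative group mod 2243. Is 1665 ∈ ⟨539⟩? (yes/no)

yes

1665 ∈ ⟨539⟩ iff 1665^59 ≡ 1 (mod 2243), since |⟨539⟩| = 59.
1665^59 mod 2243 = 1.
Since 1 = 1, 1665 lies in the subgroup.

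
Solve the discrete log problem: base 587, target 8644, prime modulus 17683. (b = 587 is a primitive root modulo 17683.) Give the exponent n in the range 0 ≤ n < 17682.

7849

Baby-step giant-step with m = ceil(sqrt(17682)) = 133.
Baby table (587^j mod 17683 for j=0..132):
  0:1  1:587  2:8592  3:3849  4:13622  5:3398  6:14130  7:983
  8:11165  9:11145  10:17088  11:4395  12:15830  13:8635  14:11407  15:11735
  16:9758  17:16337  18:5633  19:17533  20:365  21:2059  22:6189  23:7928
  24:3107  25:2460  26:11697  27:5135  28:8135  29:835  30:12704  31:12705
  32:13292  33:4201  34:8050  35:3989  36:7387  37:3834  38:4817  39:15982
  40:9444  41:8849  42:13244  43:11391  44:2343  45:13750  46:7802  47:17560
  48:16214  49:4164  50:4014  51:4379  52:6438  53:12627  54:2872  55:5979
  56:8439  57:2453  58:7588  59:15723  60:16558  61:11579  62:6601  63:2210
  64:6411  65:14461  66:767  67:8154  68:11988  69:16805  70:15104  71:6865
  72:15714  73:11275  74:4983  75:7326  76:3393  77:11195  78:11072  79:9603
  80:13767  81:98  82:4477  83:10915  84:5859  85:8731  86:14710  87:5466
  88:7919  89:15507  90:13547  91:12422  92:6318  93:12919  94:15129  95:3857
  96:635  97:1402  98:9556  99:3861  100:2983  101:404  102:7269  103:5300
  104:16575  105:3875  106:11201  107:14594  108:8106  109:1495  110:11098  111:7182
  112:7280  113:11757  114:4989  115:10848  116:1896  117:16606  118:4389  119:12308
  120:10132  121:5996  122:735  123:7053  124:2289  125:17418  126:3592  127:4227
  128:5629  129:15185  130:1363  131:4346  132:4750
Giant step factor: 587^(-133) ≡ 12872 (mod 17683).
Scan 8644·12872^i mod 17683 for i = 0, 1, …:
  i=0: 8644   i=1: 4132   i=2: 14323   i=3: 2698
  i=4: 16927   i=5: 12101   i=6: 12208   i=7: 10238
  i=8: 9820   i=9: 4956     …   i=58: 16211
  i=59: 8592
Match at i=59, j=2: n = 59·133 + 2 = 7849.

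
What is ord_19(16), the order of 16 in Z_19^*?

The order of 16 must divide p − 1 = 18 = 2 · 3^2.
Divisors: 1, 2, 3, 6, 9, 18.
Check each in increasing order: 16^1 ≡ 16;  16^2 ≡ 9;  16^3 ≡ 11;  16^6 ≡ 7;  16^9 ≡ 1.
Smallest exponent giving 1 is 9.

9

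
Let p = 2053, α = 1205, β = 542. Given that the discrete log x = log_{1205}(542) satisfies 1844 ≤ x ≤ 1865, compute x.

Compute 1205^1844 mod 2053 = 844, then multiply by 1205 repeatedly:
  1205^1844=844  1205^1845=785  1205^1846=1545  1205^1847=1707  1205^1848=1882
  1205^1849=1298  1205^1850=1757  1205^1851=542
Found 542 at exponent 1851.

1851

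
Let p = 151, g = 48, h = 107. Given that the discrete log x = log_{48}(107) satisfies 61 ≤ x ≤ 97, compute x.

69

Compute 48^61 mod 151 = 82, then multiply by 48 repeatedly:
  48^61=82  48^62=10  48^63=27  48^64=88  48^65=147
  48^66=110  48^67=146  48^68=62  48^69=107
Found 107 at exponent 69.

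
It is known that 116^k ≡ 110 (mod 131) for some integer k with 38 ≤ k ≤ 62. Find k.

51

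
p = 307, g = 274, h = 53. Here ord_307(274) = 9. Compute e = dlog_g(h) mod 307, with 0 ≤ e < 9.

7

Successive powers of 274 modulo 307:
  274^0=1  274^1=274  274^2=168  274^3=289  274^4=287  274^5=46
  274^6=17  274^7=53
So 274^7 ≡ 53 (mod 307), giving e = 7.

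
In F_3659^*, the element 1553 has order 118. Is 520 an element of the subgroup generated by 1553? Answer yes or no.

520 ∈ ⟨1553⟩ iff 520^118 ≡ 1 (mod 3659), since |⟨1553⟩| = 118.
520^118 mod 3659 = 1685.
Since 1685 ≠ 1, 520 does not lie in the subgroup.

no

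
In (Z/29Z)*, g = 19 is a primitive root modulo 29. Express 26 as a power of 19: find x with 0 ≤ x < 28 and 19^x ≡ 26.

27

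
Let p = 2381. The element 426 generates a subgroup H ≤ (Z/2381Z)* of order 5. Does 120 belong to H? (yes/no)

no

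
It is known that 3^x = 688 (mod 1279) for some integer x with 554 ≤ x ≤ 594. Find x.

562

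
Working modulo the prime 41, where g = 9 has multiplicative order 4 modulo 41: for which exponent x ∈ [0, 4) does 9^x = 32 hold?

3

Successive powers of 9 modulo 41:
  9^0=1  9^1=9  9^2=40  9^3=32
So 9^3 ≡ 32 (mod 41), giving x = 3.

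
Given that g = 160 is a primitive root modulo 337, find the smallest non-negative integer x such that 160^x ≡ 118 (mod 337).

95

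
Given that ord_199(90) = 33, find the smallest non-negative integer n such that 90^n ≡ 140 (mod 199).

2

Successive powers of 90 modulo 199:
  90^0=1  90^1=90  90^2=140
So 90^2 ≡ 140 (mod 199), giving n = 2.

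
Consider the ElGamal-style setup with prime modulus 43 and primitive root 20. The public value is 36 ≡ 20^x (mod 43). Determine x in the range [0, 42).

Baby-step giant-step with m = ceil(sqrt(42)) = 7.
Baby table (20^j mod 43 for j=0..6):
  0:1  1:20  2:13  3:2  4:40  5:26  6:4
Giant step factor: 20^(-7) ≡ 7 (mod 43).
Scan 36·7^i mod 43 for i = 0, 1, …:
  i=0: 36   i=1: 37   i=2: 1
Match at i=2, j=0: x = 2·7 + 0 = 14.

14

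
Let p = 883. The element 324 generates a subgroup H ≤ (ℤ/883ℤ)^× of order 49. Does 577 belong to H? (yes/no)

577 ∈ ⟨324⟩ iff 577^49 ≡ 1 (mod 883), since |⟨324⟩| = 49.
577^49 mod 883 = 1.
Since 1 = 1, 577 lies in the subgroup.

yes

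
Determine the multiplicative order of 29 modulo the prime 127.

The order of 29 must divide p − 1 = 126 = 2 · 3^2 · 7.
Divisors: 1, 2, 3, 6, 7, 9, 14, 18, 21, 42, 63, 126.
Check each in increasing order: 29^1 ≡ 29;  29^2 ≡ 79;  29^3 ≡ 5;  29^6 ≡ 25;  29^7 ≡ 90;  29^9 ≡ 125;  29^14 ≡ 99;  29^18 ≡ 4;  29^21 ≡ 20;  29^42 ≡ 19;  29^63 ≡ 126;  29^126 ≡ 1.
Smallest exponent giving 1 is 126.

126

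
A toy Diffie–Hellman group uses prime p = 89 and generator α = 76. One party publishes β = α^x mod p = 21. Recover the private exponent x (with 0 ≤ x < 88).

38

Baby-step giant-step with m = ceil(sqrt(88)) = 10.
Baby table (76^j mod 89 for j=0..9):
  0:1  1:76  2:80  3:28  4:81  5:15  6:72  7:43
  8:64  9:58
Giant step factor: 76^(-10) ≡ 36 (mod 89).
Scan 21·36^i mod 89 for i = 0, 1, …:
  i=0: 21   i=1: 44   i=2: 71   i=3: 64
Match at i=3, j=8: x = 3·10 + 8 = 38.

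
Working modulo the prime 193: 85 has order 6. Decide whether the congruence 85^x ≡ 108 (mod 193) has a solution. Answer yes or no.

yes

108 ∈ ⟨85⟩ iff 108^6 ≡ 1 (mod 193), since |⟨85⟩| = 6.
108^6 mod 193 = 1.
Since 1 = 1, 108 lies in the subgroup.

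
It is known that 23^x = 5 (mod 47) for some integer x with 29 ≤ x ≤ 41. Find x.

37

Compute 23^29 mod 47 = 11, then multiply by 23 repeatedly:
  23^29=11  23^30=18  23^31=38  23^32=28  23^33=33
  23^34=7  23^35=20  23^36=37  23^37=5
Found 5 at exponent 37.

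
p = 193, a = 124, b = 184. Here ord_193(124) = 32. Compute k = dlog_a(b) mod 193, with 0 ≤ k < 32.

12

Successive powers of 124 modulo 193:
  124^0=1  124^1=124  124^2=129  124^3=170  124^4=43  124^5=121
  124^6=143  124^7=169  124^8=112  124^9=185  124^10=166  124^11=126
  124^12=184
So 124^12 ≡ 184 (mod 193), giving k = 12.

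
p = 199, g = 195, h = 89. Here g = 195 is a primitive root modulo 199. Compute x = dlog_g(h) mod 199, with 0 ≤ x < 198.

38

Baby-step giant-step with m = ceil(sqrt(198)) = 15.
Baby table (195^j mod 199 for j=0..14):
  0:1  1:195  2:16  3:135  4:57  5:170  6:116  7:133
  8:65  9:138  10:45  11:19  12:123  13:105  14:177
Giant step factor: 195^(-15) ≡ 147 (mod 199).
Scan 89·147^i mod 199 for i = 0, 1, …:
  i=0: 89   i=1: 148   i=2: 65
Match at i=2, j=8: x = 2·15 + 8 = 38.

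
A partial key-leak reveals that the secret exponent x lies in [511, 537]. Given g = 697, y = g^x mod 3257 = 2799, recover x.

520

Compute 697^511 mod 3257 = 1810, then multiply by 697 repeatedly:
  697^511=1810  697^512=1111  697^513=2458  697^514=44  697^515=1355
  697^516=3162  697^517=2182  697^518=3092  697^519=2247  697^520=2799
Found 2799 at exponent 520.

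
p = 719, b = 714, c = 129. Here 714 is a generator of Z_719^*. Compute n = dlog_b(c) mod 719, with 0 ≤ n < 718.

Baby-step giant-step with m = ceil(sqrt(718)) = 27.
Baby table (714^j mod 719 for j=0..26):
  0:1  1:714  2:25  3:594  4:625  5:470  6:526  7:246
  8:208  9:398  10:167  11:603  12:580  13:695  14:120  15:119
  16:124  17:99  18:224  19:318  20:567  21:41  22:514  23:306
  24:627  25:460  26:576
Giant step factor: 714^(-27) ≡ 539 (mod 719).
Scan 129·539^i mod 719 for i = 0, 1, …:
  i=0: 129   i=1: 507   i=2: 53   i=3: 526
Match at i=3, j=6: n = 3·27 + 6 = 87.

87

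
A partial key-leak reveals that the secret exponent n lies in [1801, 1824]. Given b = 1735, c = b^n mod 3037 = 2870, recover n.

Compute 1735^1801 mod 3037 = 456, then multiply by 1735 repeatedly:
  1735^1801=456  1735^1802=1540  1735^1803=2377  1735^1804=2886  1735^1805=2234
  1735^1806=778  1735^1807=1402  1735^1808=2870
Found 2870 at exponent 1808.

1808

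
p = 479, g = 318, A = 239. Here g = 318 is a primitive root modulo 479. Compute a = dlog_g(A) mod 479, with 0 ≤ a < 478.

291

Baby-step giant-step with m = ceil(sqrt(478)) = 22.
Baby table (318^j mod 479 for j=0..21):
  0:1  1:318  2:55  3:246  4:151  5:118  6:162  7:263
  8:288  9:95  10:33  11:435  12:378  13:454  14:193  15:62
  16:77  17:57  18:403  19:261  20:131  21:464
Giant step factor: 318^(-22) ≡ 24 (mod 479).
Scan 239·24^i mod 479 for i = 0, 1, …:
  i=0: 239   i=1: 467   i=2: 191   i=3: 273
  i=4: 325   i=5: 136   i=6: 390   i=7: 259
  i=8: 468   i=9: 215   i=10: 370   i=11: 258
  i=12: 444   i=13: 118
Match at i=13, j=5: a = 13·22 + 5 = 291.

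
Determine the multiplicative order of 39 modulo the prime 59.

The order of 39 must divide p − 1 = 58 = 2 · 29.
Divisors: 1, 2, 29, 58.
Check each in increasing order: 39^1 ≡ 39;  39^2 ≡ 46;  39^29 ≡ 58;  39^58 ≡ 1.
Smallest exponent giving 1 is 58.

58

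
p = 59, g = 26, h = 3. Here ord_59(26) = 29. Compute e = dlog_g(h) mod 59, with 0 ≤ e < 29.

20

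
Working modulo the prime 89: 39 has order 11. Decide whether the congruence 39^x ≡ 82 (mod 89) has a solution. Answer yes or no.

no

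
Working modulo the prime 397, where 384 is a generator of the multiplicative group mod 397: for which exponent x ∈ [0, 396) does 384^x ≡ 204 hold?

Baby-step giant-step with m = ceil(sqrt(396)) = 20.
Baby table (384^j mod 397 for j=0..19):
  0:1  1:384  2:169  3:185  4:374  5:299  6:83  7:112
  8:132  9:269  10:76  11:203  12:140  13:165  14:237  15:95
  16:353  17:175  18:107  19:197
Giant step factor: 384^(-20) ≡ 224 (mod 397).
Scan 204·224^i mod 397 for i = 0, 1, …:
  i=0: 204   i=1: 41   i=2: 53   i=3: 359
  i=4: 222   i=5: 103   i=6: 46   i=7: 379
  i=8: 335   i=9: 7     …   i=13: 66
  i=14: 95
Match at i=14, j=15: x = 14·20 + 15 = 295.

295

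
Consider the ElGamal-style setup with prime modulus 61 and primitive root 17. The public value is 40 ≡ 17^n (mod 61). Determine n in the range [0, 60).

35

Baby-step giant-step with m = ceil(sqrt(60)) = 8.
Baby table (17^j mod 61 for j=0..7):
  0:1  1:17  2:45  3:33  4:12  5:21  6:52  7:30
Giant step factor: 17^(-8) ≡ 25 (mod 61).
Scan 40·25^i mod 61 for i = 0, 1, …:
  i=0: 40   i=1: 24   i=2: 51   i=3: 55
  i=4: 33
Match at i=4, j=3: n = 4·8 + 3 = 35.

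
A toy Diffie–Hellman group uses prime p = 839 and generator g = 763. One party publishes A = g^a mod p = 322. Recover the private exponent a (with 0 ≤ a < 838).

Baby-step giant-step with m = ceil(sqrt(838)) = 29.
Baby table (763^j mod 839 for j=0..28):
  0:1  1:763  2:742  3:660  4:180  5:583  6:159  7:501
  8:518  9:65  10:94  11:407  12:111  13:793  14:140  15:267
  16:683  17:110  18:30  19:237  20:446  21:503  22:366  23:710
  24:575  25:767  26:438  27:272  28:303
Giant step factor: 763^(-29) ≡ 132 (mod 839).
Scan 322·132^i mod 839 for i = 0, 1, …:
  i=0: 322   i=1: 554   i=2: 135   i=3: 201
  i=4: 523   i=5: 238   i=6: 373   i=7: 574
  i=8: 258   i=9: 496   i=10: 30
Match at i=10, j=18: a = 10·29 + 18 = 308.

308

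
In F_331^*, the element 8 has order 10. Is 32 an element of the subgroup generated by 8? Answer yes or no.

no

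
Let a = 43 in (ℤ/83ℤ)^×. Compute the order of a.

82

The order of 43 must divide p − 1 = 82 = 2 · 41.
Divisors: 1, 2, 41, 82.
Check each in increasing order: 43^1 ≡ 43;  43^2 ≡ 23;  43^41 ≡ 82;  43^82 ≡ 1.
Smallest exponent giving 1 is 82.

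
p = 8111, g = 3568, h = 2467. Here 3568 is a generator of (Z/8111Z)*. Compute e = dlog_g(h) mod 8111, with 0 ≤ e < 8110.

Baby-step giant-step with m = ceil(sqrt(8110)) = 91.
Baby table (3568^j mod 8111 for j=0..90):
  0:1  1:3568  2:4465  3:1116  4:7498  5:2786  6:4473  7:5327
  8:2663  9:3603  10:7680  11:3282  12:6003  13:5664  14:4651  15:7773
  16:2555  17:7587  18:4009  19:4419  20:7319  21:4883  22:116  23:227
  24:6947  25:7791  26:1891  27:6847  28:7875  29:1496  30:690  31:4287
  32:6781  33:7606  34:6913  35:33  36:4190  37:1347  38:4384  39:4104
  40:2717  41:1611  42:5460  43:6769  44:5345  45:1999  46:2863  47:3435
  48:359  49:7485  50:5068  51:3205  52:7041  53:2521  54:7940  55:6308
  56:7030  57:3828  58:7491  59:2143  60:5662  61:5626  62:6954  63:323
  64:702  65:6548  66:3584  67:4776  68:7668  69:1021  70:1089  71:383
  72:3896  73:6785  74:5656  75:440  76:4497  77:1738  78:4380  79:6054
  80:1079  81:5258  82:7912  83:3736  84:3675  85:5024  86:322  87:5245
  88:2083  89:2468  90:5389
Giant step factor: 3568^(-91) ≡ 6531 (mod 8111).
Scan 2467·6531^i mod 8111 for i = 0, 1, …:
  i=0: 2467   i=1: 3531   i=2: 1388   i=3: 5041
  i=4: 222   i=5: 6124   i=6: 503   i=7: 138
  i=8: 957   i=9: 4697     …   i=18: 7506
  i=19: 6913
Match at i=19, j=34: e = 19·91 + 34 = 1763.

1763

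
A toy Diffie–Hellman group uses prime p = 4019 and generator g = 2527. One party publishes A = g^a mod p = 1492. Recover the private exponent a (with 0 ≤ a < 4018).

2010

Baby-step giant-step with m = ceil(sqrt(4018)) = 64.
Baby table (2527^j mod 4019 for j=0..63):
  0:1  1:2527  2:3557  3:2055  4:437  5:3093  6:3075  7:1798
  8:2076  9:1257  10:1429  11:2021  12:2937  13:2725  14:1528  15:3016
  16:1408  17:1201  18:582  19:3779  20:389  21:2367  22:1137  23:3633
  24:1195  25:1496  26:2532  27:116  28:3764  29:2674  30:1259  31:2464
  32:1097  33:3028  34:3599  35:3695  36:1128  37:985  38:1334  39:3096
  40:2618  41:412  42:203  43:2568  44:2670  45:3208  46:293  47:915
  48:1280  49:3284  50:3452  51:1974  52:719  53:325  54:1399  55:2572
  56:721  57:1360  58:475  59:2663  60:1595  61:3527  62:2606  63:2240
Giant step factor: 2527^(-64) ≡ 1649 (mod 4019).
Scan 1492·1649^i mod 4019 for i = 0, 1, …:
  i=0: 1492   i=1: 680   i=2: 19   i=3: 3198
  i=4: 574   i=5: 2061   i=6: 2534   i=7: 2825
  i=8: 404   i=9: 3061     …   i=30: 2624
  i=31: 2532
Match at i=31, j=26: a = 31·64 + 26 = 2010.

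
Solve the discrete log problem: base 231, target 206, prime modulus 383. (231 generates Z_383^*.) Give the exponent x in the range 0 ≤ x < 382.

Successive powers of 231 modulo 383:
  231^0=1  231^1=231  231^2=124  231^3=302  231^4=56  231^5=297
  231^6=50  231^7=60  231^8=72  231^9=163  231^10=119  231^11=296
  231^12=202  231^13=319  231^14=153  231^15=107  231^16=205  231^17=246
  231^18=142  231^19=247  231^20=373  231^21=371  231^22=292  231^23=44
  231^24=206
So 231^24 ≡ 206 (mod 383), giving x = 24.

24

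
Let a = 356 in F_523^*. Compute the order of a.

The order of 356 must divide p − 1 = 522 = 2 · 3^2 · 29.
Divisors: 1, 2, 3, 6, 9, 18, 29, 58, 87, 174, 261, 522.
Check each in increasing order: 356^1 ≡ 356;  356^2 ≡ 170;  356^3 ≡ 375;  356^6 ≡ 461;  356^9 ≡ 285;  356^18 ≡ 160;  356^29 ≡ 94;  356^58 ≡ 468;  356^87 ≡ 60;  356^174 ≡ 462;  356^261 ≡ 1.
Smallest exponent giving 1 is 261.

261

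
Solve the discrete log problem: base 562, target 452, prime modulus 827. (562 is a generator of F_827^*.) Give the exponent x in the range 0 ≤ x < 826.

298

Baby-step giant-step with m = ceil(sqrt(826)) = 29.
Baby table (562^j mod 827 for j=0..28):
  0:1  1:562  2:757  3:356  4:765  5:717  6:205  7:257
  8:536  9:204  10:522  11:606  12:675  13:584  14:716  15:470
  16:327  17:180  18:266  19:632  20:401  21:418  22:48  23:512
  24:775  25:548  26:332  27:509  28:743
Giant step factor: 562^(-29) ≡ 815 (mod 827).
Scan 452·815^i mod 827 for i = 0, 1, …:
  i=0: 452   i=1: 365   i=2: 582   i=3: 459
  i=4: 281   i=5: 763   i=6: 768   i=7: 708
  i=8: 601   i=9: 231   i=10: 536
Match at i=10, j=8: x = 10·29 + 8 = 298.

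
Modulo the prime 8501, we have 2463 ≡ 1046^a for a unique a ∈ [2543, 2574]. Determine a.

2551

Compute 1046^2543 mod 8501 = 520, then multiply by 1046 repeatedly:
  1046^2543=520  1046^2544=8357  1046^2545=2394  1046^2546=4830  1046^2547=2586
  1046^2548=1638  1046^2549=4647  1046^2550=6691  1046^2551=2463
Found 2463 at exponent 2551.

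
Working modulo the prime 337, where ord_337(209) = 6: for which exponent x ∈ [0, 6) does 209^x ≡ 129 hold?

5

Successive powers of 209 modulo 337:
  209^0=1  209^1=209  209^2=208  209^3=336  209^4=128  209^5=129
So 209^5 ≡ 129 (mod 337), giving x = 5.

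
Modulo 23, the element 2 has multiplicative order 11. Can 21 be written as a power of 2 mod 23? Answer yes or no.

⟨2⟩ has order 11; its elements mod 23 are {1, 2, 3, 4, 6, 8, 9, 12, 13, 16, 18}.
21 is not in this set.

no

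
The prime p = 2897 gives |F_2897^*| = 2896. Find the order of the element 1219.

The order of 1219 must divide p − 1 = 2896 = 2^4 · 181.
Divisors: 1, 2, 4, 8, 16, 181, 362, 724, 1448, 2896.
Check each in increasing order: 1219^1 ≡ 1219;  1219^2 ≡ 2697;  1219^4 ≡ 2339;  1219^8 ≡ 1385;  1219^16 ≡ 411;  1219^181 ≡ 2217;  1219^362 ≡ 1777;  1219^724 ≡ 2896;  1219^1448 ≡ 1.
Smallest exponent giving 1 is 1448.

1448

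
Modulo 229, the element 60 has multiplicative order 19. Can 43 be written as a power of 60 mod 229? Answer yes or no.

⟨60⟩ has order 19; its elements mod 229 are {1, 16, 17, 27, 42, 43, 44, 53, 57, 60, 61, 104, 121, 161, 165, 203, 214, 218, 225}.
43 is in this set.

yes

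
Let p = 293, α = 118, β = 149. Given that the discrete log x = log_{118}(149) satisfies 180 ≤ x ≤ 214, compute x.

Compute 118^180 mod 293 = 149, then multiply by 118 repeatedly:
  118^180=149
Found 149 at exponent 180.

180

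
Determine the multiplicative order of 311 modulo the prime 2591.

The order of 311 must divide p − 1 = 2590 = 2 · 5 · 7 · 37.
Divisors: 1, 2, 5, 7, 10, 14, 35, 37, 70, 74, 185, 259, 370, 518, 1295, 2590.
Check each in increasing order: 311^1 ≡ 311;  311^2 ≡ 854;  311^5 ≡ 1136;  311^7 ≡ 1110;  311^10 ≡ 178;  311^14 ≡ 1375;  311^35 ≡ 345;  311^37 ≡ 1847;  311^70 ≡ 2430;  311^74 ≡ 1653;  311^185 ≡ 1850;  311^259 ≡ 670;  311^370 ≡ 2380;  311^518 ≡ 657;  311^1295 ≡ 1.
Smallest exponent giving 1 is 1295.

1295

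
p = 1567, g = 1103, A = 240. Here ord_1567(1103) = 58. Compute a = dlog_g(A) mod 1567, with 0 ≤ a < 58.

46

Baby-step giant-step with m = ceil(sqrt(58)) = 8.
Baby table (1103^j mod 1567 for j=0..7):
  0:1  1:1103  2:617  3:473  4:1475  5:379  6:1215  7:360
Giant step factor: 1103^(-8) ≡ 1425 (mod 1567).
Scan 240·1425^i mod 1567 for i = 0, 1, …:
  i=0: 240   i=1: 394   i=2: 464   i=3: 1493
  i=4: 1106   i=5: 1215
Match at i=5, j=6: a = 5·8 + 6 = 46.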